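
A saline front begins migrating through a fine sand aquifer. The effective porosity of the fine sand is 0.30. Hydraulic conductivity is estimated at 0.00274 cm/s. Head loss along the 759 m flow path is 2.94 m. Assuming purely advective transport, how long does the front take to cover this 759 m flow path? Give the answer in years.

68.0

Convert K: 0.00274 cm/s × 864 = 2.367 m/day.
Hydraulic gradient i = Δh / L = 2.94 / 759 = 0.003874.
Darcy flux q = K · i = 2.367 × 0.003874 = 0.009170 m/day.
Seepage velocity v = q / n_e = 0.009170 / 0.30 = 0.03057 m/day.
Travel time t = L / v = 759 / 0.03057 = 24831 days = 67.98 years.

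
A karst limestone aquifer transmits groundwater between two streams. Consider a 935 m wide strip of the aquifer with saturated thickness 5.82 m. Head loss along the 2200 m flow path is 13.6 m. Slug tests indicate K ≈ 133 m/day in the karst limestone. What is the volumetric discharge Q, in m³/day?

Cross-sectional area A = 935 × 5.82 = 5442 m².
Hydraulic gradient i = Δh / L = 13.6 / 2200 = 0.006182.
Darcy's law: Q = K · A · i = 133.0 × 5442 × 0.006182 = 4474 m³/day.

4470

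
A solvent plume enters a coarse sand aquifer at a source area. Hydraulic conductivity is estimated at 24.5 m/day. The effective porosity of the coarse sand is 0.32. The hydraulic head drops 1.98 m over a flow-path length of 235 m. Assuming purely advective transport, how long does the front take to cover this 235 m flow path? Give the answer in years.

Hydraulic gradient i = Δh / L = 1.98 / 235 = 0.008426.
Darcy flux q = K · i = 24.50 × 0.008426 = 0.2064 m/day.
Seepage velocity v = q / n_e = 0.2064 / 0.32 = 0.6451 m/day.
Travel time t = L / v = 235 / 0.6451 = 364.3 days = 0.9974 years.

0.997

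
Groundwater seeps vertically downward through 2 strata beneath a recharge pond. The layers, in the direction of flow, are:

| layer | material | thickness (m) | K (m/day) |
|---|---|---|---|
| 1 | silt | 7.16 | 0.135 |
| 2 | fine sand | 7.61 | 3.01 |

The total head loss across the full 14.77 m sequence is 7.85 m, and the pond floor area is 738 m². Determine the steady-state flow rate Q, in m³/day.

104

Flow is perpendicular to layering, so the layers act in series and the equivalent K is the thickness-weighted harmonic mean.
Total thickness L = 7.16 + 7.61 = 14.77 m.
Σ(b_i/K_i) = 7.16/0.135 + 7.61/3.01 = 55.57 d.
K_eq = L / Σ(b_i/K_i) = 14.77 / 55.57 = 0.2658 m/day.
Q = K_eq · A · (Δh/L) = 0.2658 × 738 × (7.85/14.77) = 104.3 m³/day.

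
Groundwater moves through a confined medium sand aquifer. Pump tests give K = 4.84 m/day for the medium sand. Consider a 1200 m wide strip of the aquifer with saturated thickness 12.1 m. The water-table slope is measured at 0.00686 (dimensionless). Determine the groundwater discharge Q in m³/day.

Cross-sectional area A = 1200 × 12.1 = 14520 m².
Hydraulic gradient i = 0.00686.
Darcy's law: Q = K · A · i = 4.840 × 14520 × 0.006860 = 482.1 m³/day.

482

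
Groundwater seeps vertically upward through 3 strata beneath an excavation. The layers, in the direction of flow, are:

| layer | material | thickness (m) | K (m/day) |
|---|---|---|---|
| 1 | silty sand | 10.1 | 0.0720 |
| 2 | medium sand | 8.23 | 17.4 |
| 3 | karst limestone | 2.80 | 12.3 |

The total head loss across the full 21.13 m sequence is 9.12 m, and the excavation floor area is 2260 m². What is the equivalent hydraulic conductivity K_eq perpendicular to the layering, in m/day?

0.150

Flow is perpendicular to layering, so the layers act in series and the equivalent K is the thickness-weighted harmonic mean.
Total thickness L = 10.1 + 8.23 + 2.80 = 21.13 m.
Σ(b_i/K_i) = 10.1/0.0720 + 8.23/17.4 + 2.80/12.3 = 141.0 d.
K_eq = L / Σ(b_i/K_i) = 21.13 / 141.0 = 0.1499 m/day.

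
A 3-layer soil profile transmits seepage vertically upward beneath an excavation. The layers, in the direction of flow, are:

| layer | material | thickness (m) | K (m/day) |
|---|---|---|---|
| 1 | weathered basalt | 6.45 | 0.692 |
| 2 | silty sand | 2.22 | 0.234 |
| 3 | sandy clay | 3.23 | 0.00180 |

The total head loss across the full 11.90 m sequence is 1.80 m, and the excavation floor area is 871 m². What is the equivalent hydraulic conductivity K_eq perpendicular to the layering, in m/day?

0.00656

Flow is perpendicular to layering, so the layers act in series and the equivalent K is the thickness-weighted harmonic mean.
Total thickness L = 6.45 + 2.22 + 3.23 = 11.90 m.
Σ(b_i/K_i) = 6.45/0.692 + 2.22/0.234 + 3.23/0.00180 = 1813 d.
K_eq = L / Σ(b_i/K_i) = 11.90 / 1813 = 0.006563 m/day.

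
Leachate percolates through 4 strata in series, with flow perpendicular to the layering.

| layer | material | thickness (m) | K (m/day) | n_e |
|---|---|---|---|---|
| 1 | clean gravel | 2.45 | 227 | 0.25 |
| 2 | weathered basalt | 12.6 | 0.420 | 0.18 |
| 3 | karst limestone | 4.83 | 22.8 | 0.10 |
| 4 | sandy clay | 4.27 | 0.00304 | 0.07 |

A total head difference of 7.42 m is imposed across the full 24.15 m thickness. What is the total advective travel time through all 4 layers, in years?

1.94

With flow normal to the layers, continuity requires the same specific discharge q through every layer.
Σ(b_i/K_i) = 2.45/227 + 12.6/0.420 + 4.83/22.8 + 4.27/0.00304 = 1435 d.
q = Δh / Σ(b_i/K_i) = 7.42 / 1435 = 0.005171 m/day.
In each layer the seepage velocity is v_i = q/n_i, so the layer transit time is t_i = b_i·n_i / q:
  layer 1 (clean gravel): t_1 = 2.45 × 0.25 / 0.005171 = 118.4 d
  layer 2 (weathered basalt): t_2 = 12.6 × 0.18 / 0.005171 = 438.6 d
  layer 3 (karst limestone): t_3 = 4.83 × 0.10 / 0.005171 = 93.40 d
  layer 4 (sandy clay): t_4 = 4.27 × 0.07 / 0.005171 = 57.80 d
Total t = Σ t_i = 708.2 days = 1.939 years.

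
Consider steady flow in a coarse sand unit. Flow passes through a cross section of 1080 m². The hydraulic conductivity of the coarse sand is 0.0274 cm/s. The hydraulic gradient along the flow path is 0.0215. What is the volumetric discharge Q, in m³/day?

550

Convert K: 0.0274 cm/s × 864 = 23.67 m/day.
Hydraulic gradient i = 0.0215.
Darcy's law: Q = K · A · i = 23.67 × 1080 × 0.02150 = 549.7 m³/day.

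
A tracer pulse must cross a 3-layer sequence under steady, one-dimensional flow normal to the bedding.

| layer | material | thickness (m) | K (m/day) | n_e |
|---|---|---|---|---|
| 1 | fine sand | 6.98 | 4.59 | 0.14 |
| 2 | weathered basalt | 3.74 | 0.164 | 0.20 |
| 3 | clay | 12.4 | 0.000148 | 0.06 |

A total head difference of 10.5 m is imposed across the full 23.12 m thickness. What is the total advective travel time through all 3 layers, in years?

54.0

With flow normal to the layers, continuity requires the same specific discharge q through every layer.
Σ(b_i/K_i) = 6.98/4.59 + 3.74/0.164 + 12.4/0.000148 = 83808 d.
q = Δh / Σ(b_i/K_i) = 10.5 / 83808 = 0.0001253 m/day.
In each layer the seepage velocity is v_i = q/n_i, so the layer transit time is t_i = b_i·n_i / q:
  layer 1 (fine sand): t_1 = 6.98 × 0.14 / 0.0001253 = 7800 d
  layer 2 (weathered basalt): t_2 = 3.74 × 0.20 / 0.0001253 = 5970 d
  layer 3 (clay): t_3 = 12.4 × 0.06 / 0.0001253 = 5938 d
Total t = Σ t_i = 19708 days = 53.96 years.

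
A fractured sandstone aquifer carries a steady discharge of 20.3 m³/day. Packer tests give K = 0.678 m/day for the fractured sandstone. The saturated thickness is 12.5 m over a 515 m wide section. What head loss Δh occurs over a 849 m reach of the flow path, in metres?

3.95

Cross-sectional area A = 515 × 12.5 = 6438 m².
From Q = K·A·i, i = Q / (K·A) = 20.3 / (0.6780 × 6438) = 0.004651.
Head loss Δh = i · L = 0.004651 × 849 = 3.949 m.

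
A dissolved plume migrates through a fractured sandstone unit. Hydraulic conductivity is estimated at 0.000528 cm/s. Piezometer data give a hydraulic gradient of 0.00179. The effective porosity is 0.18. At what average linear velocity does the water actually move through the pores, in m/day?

Convert K: 0.000528 cm/s × 864 = 0.4562 m/day.
Hydraulic gradient i = 0.00179.
Darcy flux q = K · i = 0.4562 × 0.001790 = 0.0008166 m/day.
Seepage velocity v = q / n_e = 0.0008166 / 0.18 = 0.004537 m/day.

0.00454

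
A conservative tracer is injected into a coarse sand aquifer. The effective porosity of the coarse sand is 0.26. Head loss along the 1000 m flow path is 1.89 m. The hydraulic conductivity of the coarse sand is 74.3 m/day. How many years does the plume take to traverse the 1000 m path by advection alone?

Hydraulic gradient i = Δh / L = 1.89 / 1000 = 0.001890.
Darcy flux q = K · i = 74.30 × 0.001890 = 0.1404 m/day.
Seepage velocity v = q / n_e = 0.1404 / 0.26 = 0.5401 m/day.
Travel time t = L / v = 1000 / 0.5401 = 1851 days = 5.069 years.

5.07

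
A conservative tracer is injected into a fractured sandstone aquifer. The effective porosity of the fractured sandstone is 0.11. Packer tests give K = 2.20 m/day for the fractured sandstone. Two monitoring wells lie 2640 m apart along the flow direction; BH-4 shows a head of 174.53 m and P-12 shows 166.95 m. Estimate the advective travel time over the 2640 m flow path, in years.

Hydraulic gradient i = (174.53 − 166.95) / 2640 = 7.58 / 2640 = 0.002871.
Darcy flux q = K · i = 2.200 × 0.002871 = 0.006317 m/day.
Seepage velocity v = q / n_e = 0.006317 / 0.11 = 0.05742 m/day.
Travel time t = L / v = 2640 / 0.05742 = 45974 days = 125.9 years.

126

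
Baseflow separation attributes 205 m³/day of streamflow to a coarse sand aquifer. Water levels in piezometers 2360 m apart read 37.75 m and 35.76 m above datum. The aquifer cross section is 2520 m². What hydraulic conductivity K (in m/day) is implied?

Hydraulic gradient i = (37.75 − 35.76) / 2360 = 1.99 / 2360 = 0.0008432.
From Q = K·A·i, K = Q / (A·i) = 205 / (2520 × 0.0008432) = 96.47 m/day.

96.5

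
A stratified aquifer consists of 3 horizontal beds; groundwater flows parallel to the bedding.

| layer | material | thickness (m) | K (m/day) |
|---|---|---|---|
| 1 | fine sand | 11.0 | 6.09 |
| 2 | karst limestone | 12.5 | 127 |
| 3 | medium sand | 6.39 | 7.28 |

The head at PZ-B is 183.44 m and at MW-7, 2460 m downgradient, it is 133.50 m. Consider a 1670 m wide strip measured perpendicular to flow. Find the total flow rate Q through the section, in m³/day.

57700

Flow is parallel to layering, so each bed carries its own Darcy discharge and the transmissivities add.
Σ(K_i·b_i) = 6.09×11.0 + 127×12.5 + 7.28×6.39 = 1701 m²/day.
Hydraulic gradient i = (183.44 − 133.50) / 2460 = 49.94 / 2460 = 0.02030.
Q = Σ(K_i·b_i) · W · i = 1701 × 1670 × 0.02030 = 57668 m³/day.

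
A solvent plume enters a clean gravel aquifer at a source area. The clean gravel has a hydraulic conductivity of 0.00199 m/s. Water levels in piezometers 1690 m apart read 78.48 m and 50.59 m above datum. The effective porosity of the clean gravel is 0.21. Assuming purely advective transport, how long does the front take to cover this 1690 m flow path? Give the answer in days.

125

Convert K: 0.00199 m/s × 86400 = 171.9 m/day.
Hydraulic gradient i = (78.48 − 50.59) / 1690 = 27.89 / 1690 = 0.01650.
Darcy flux q = K · i = 171.9 × 0.01650 = 2.837 m/day.
Seepage velocity v = q / n_e = 2.837 / 0.21 = 13.51 m/day.
Travel time t = L / v = 1690 / 13.51 = 125.1 days.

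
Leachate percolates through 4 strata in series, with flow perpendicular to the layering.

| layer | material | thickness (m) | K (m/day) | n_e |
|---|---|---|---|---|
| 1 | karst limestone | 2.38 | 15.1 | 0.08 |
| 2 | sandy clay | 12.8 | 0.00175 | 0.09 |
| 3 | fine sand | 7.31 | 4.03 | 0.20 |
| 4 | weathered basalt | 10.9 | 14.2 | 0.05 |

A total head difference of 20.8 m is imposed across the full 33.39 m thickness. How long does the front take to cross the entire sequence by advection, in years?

With flow normal to the layers, continuity requires the same specific discharge q through every layer.
Σ(b_i/K_i) = 2.38/15.1 + 12.8/0.00175 + 7.31/4.03 + 10.9/14.2 = 7317 d.
q = Δh / Σ(b_i/K_i) = 20.8 / 7317 = 0.002843 m/day.
In each layer the seepage velocity is v_i = q/n_i, so the layer transit time is t_i = b_i·n_i / q:
  layer 1 (karst limestone): t_1 = 2.38 × 0.08 / 0.002843 = 66.98 d
  layer 2 (sandy clay): t_2 = 12.8 × 0.09 / 0.002843 = 405.3 d
  layer 3 (fine sand): t_3 = 7.31 × 0.20 / 0.002843 = 514.3 d
  layer 4 (weathered basalt): t_4 = 10.9 × 0.05 / 0.002843 = 191.7 d
Total t = Σ t_i = 1178 days = 3.226 years.

3.23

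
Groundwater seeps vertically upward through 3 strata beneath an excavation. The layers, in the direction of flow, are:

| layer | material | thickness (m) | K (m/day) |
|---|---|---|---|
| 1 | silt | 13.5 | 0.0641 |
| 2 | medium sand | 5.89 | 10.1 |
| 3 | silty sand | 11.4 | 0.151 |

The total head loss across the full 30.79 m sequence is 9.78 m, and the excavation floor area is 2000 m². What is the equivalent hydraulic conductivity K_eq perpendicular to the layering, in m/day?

0.107

Flow is perpendicular to layering, so the layers act in series and the equivalent K is the thickness-weighted harmonic mean.
Total thickness L = 13.5 + 5.89 + 11.4 = 30.79 m.
Σ(b_i/K_i) = 13.5/0.0641 + 5.89/10.1 + 11.4/0.151 = 286.7 d.
K_eq = L / Σ(b_i/K_i) = 30.79 / 286.7 = 0.1074 m/day.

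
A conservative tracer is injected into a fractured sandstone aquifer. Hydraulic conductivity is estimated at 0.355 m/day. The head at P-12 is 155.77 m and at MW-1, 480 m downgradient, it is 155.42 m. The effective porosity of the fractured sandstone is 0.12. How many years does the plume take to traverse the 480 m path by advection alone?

609

Hydraulic gradient i = (155.77 − 155.42) / 480 = 0.35 / 480 = 0.0007292.
Darcy flux q = K · i = 0.3550 × 0.0007292 = 0.0002589 m/day.
Seepage velocity v = q / n_e = 0.0002589 / 0.12 = 0.002157 m/day.
Travel time t = L / v = 480 / 0.002157 = 2.225e+05 days = 609.2 years.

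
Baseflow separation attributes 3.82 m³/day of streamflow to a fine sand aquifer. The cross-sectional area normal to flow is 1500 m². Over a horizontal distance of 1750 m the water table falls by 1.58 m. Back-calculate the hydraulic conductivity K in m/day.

Hydraulic gradient i = Δh / L = 1.58 / 1750 = 0.0009029.
From Q = K·A·i, K = Q / (A·i) = 3.82 / (1500 × 0.0009029) = 2.821 m/day.

2.82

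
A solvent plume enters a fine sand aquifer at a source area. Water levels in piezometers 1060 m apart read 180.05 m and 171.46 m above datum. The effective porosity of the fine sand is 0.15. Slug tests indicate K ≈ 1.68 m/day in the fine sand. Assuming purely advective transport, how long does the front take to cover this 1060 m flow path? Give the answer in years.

32.0

Hydraulic gradient i = (180.05 − 171.46) / 1060 = 8.59 / 1060 = 0.008104.
Darcy flux q = K · i = 1.680 × 0.008104 = 0.01361 m/day.
Seepage velocity v = q / n_e = 0.01361 / 0.15 = 0.09076 m/day.
Travel time t = L / v = 1060 / 0.09076 = 11679 days = 31.97 years.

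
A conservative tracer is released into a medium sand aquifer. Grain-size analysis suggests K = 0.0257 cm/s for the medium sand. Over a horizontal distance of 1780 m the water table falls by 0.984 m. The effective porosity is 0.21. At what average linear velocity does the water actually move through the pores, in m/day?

Convert K: 0.0257 cm/s × 864 = 22.20 m/day.
Hydraulic gradient i = Δh / L = 0.984 / 1780 = 0.0005528.
Darcy flux q = K · i = 22.20 × 0.0005528 = 0.01228 m/day.
Seepage velocity v = q / n_e = 0.01228 / 0.21 = 0.05845 m/day.

0.0585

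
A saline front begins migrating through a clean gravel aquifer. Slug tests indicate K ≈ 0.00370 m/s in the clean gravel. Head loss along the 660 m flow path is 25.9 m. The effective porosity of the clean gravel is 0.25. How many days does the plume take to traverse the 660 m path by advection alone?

13.2

Convert K: 0.00370 m/s × 86400 = 319.7 m/day.
Hydraulic gradient i = Δh / L = 25.9 / 660 = 0.03924.
Darcy flux q = K · i = 319.7 × 0.03924 = 12.55 m/day.
Seepage velocity v = q / n_e = 12.55 / 0.25 = 50.18 m/day.
Travel time t = L / v = 660 / 50.18 = 13.15 days.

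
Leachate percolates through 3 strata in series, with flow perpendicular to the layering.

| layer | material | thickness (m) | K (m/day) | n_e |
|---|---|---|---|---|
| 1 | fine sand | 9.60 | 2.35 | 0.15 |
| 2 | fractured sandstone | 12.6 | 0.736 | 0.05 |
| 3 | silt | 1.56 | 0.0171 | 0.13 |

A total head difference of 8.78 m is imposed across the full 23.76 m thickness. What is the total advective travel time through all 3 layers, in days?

With flow normal to the layers, continuity requires the same specific discharge q through every layer.
Σ(b_i/K_i) = 9.60/2.35 + 12.6/0.736 + 1.56/0.0171 = 112.4 d.
q = Δh / Σ(b_i/K_i) = 8.78 / 112.4 = 0.07809 m/day.
In each layer the seepage velocity is v_i = q/n_i, so the layer transit time is t_i = b_i·n_i / q:
  layer 1 (fine sand): t_1 = 9.60 × 0.15 / 0.07809 = 18.44 d
  layer 2 (fractured sandstone): t_2 = 12.6 × 0.05 / 0.07809 = 8.067 d
  layer 3 (silt): t_3 = 1.56 × 0.13 / 0.07809 = 2.597 d
Total t = Σ t_i = 29.10 days.

29.1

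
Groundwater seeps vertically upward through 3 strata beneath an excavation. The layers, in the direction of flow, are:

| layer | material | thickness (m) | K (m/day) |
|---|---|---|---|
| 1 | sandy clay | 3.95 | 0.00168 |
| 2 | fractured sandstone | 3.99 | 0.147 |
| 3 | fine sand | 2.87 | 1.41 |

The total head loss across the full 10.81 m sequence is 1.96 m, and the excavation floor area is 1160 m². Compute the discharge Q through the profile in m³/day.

0.955

Flow is perpendicular to layering, so the layers act in series and the equivalent K is the thickness-weighted harmonic mean.
Total thickness L = 3.95 + 3.99 + 2.87 = 10.81 m.
Σ(b_i/K_i) = 3.95/0.00168 + 3.99/0.147 + 2.87/1.41 = 2380 d.
K_eq = L / Σ(b_i/K_i) = 10.81 / 2380 = 0.004541 m/day.
Q = K_eq · A · (Δh/L) = 0.004541 × 1160 × (1.96/10.81) = 0.9551 m³/day.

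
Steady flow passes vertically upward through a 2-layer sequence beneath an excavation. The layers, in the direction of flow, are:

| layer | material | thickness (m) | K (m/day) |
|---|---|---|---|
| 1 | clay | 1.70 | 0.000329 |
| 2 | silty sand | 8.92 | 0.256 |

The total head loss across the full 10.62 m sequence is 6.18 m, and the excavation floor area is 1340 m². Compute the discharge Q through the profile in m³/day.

1.59

Flow is perpendicular to layering, so the layers act in series and the equivalent K is the thickness-weighted harmonic mean.
Total thickness L = 1.70 + 8.92 = 10.62 m.
Σ(b_i/K_i) = 1.70/0.000329 + 8.92/0.256 = 5202 d.
K_eq = L / Σ(b_i/K_i) = 10.62 / 5202 = 0.002042 m/day.
Q = K_eq · A · (Δh/L) = 0.002042 × 1340 × (6.18/10.62) = 1.592 m³/day.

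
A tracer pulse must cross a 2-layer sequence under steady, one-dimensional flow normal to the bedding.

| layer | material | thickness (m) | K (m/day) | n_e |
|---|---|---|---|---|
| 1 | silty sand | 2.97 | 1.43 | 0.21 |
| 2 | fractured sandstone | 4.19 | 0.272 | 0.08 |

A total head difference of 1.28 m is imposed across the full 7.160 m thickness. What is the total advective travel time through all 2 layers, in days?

With flow normal to the layers, continuity requires the same specific discharge q through every layer.
Σ(b_i/K_i) = 2.97/1.43 + 4.19/0.272 = 17.48 d.
q = Δh / Σ(b_i/K_i) = 1.28 / 17.48 = 0.07322 m/day.
In each layer the seepage velocity is v_i = q/n_i, so the layer transit time is t_i = b_i·n_i / q:
  layer 1 (silty sand): t_1 = 2.97 × 0.21 / 0.07322 = 8.518 d
  layer 2 (fractured sandstone): t_2 = 4.19 × 0.08 / 0.07322 = 4.578 d
Total t = Σ t_i = 13.10 days.

13.1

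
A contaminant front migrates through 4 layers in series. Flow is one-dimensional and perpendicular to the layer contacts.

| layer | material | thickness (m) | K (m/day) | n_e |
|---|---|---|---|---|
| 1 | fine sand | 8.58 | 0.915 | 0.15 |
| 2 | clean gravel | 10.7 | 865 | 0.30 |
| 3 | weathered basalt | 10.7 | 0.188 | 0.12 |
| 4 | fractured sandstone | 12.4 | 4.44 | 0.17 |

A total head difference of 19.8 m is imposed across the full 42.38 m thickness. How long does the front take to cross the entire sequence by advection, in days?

27.5

With flow normal to the layers, continuity requires the same specific discharge q through every layer.
Σ(b_i/K_i) = 8.58/0.915 + 10.7/865 + 10.7/0.188 + 12.4/4.44 = 69.10 d.
q = Δh / Σ(b_i/K_i) = 19.8 / 69.10 = 0.2866 m/day.
In each layer the seepage velocity is v_i = q/n_i, so the layer transit time is t_i = b_i·n_i / q:
  layer 1 (fine sand): t_1 = 8.58 × 0.15 / 0.2866 = 4.491 d
  layer 2 (clean gravel): t_2 = 10.7 × 0.30 / 0.2866 = 11.20 d
  layer 3 (weathered basalt): t_3 = 10.7 × 0.12 / 0.2866 = 4.481 d
  layer 4 (fractured sandstone): t_4 = 12.4 × 0.17 / 0.2866 = 7.356 d
Total t = Σ t_i = 27.53 days.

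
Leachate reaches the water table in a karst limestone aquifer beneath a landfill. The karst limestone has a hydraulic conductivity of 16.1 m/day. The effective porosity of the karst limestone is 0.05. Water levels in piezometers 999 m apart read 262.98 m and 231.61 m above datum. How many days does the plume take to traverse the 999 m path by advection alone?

98.8

Hydraulic gradient i = (262.98 − 231.61) / 999 = 31.37 / 999 = 0.03140.
Darcy flux q = K · i = 16.10 × 0.03140 = 0.5056 m/day.
Seepage velocity v = q / n_e = 0.5056 / 0.05 = 10.11 m/day.
Travel time t = L / v = 999 / 10.11 = 98.80 days.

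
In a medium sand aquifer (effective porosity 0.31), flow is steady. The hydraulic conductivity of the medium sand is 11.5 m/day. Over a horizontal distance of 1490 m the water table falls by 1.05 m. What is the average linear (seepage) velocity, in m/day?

Hydraulic gradient i = Δh / L = 1.05 / 1490 = 0.0007047.
Darcy flux q = K · i = 11.50 × 0.0007047 = 0.008104 m/day.
Seepage velocity v = q / n_e = 0.008104 / 0.31 = 0.02614 m/day.

0.0261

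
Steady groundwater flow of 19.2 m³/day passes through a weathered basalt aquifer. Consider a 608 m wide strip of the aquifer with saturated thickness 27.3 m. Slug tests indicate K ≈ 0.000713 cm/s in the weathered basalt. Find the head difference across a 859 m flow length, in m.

1.61

Convert K: 0.000713 cm/s × 864 = 0.6160 m/day.
Cross-sectional area A = 608 × 27.3 = 16598 m².
From Q = K·A·i, i = Q / (K·A) = 19.2 / (0.6160 × 16598) = 0.001878.
Head loss Δh = i · L = 0.001878 × 859 = 1.613 m.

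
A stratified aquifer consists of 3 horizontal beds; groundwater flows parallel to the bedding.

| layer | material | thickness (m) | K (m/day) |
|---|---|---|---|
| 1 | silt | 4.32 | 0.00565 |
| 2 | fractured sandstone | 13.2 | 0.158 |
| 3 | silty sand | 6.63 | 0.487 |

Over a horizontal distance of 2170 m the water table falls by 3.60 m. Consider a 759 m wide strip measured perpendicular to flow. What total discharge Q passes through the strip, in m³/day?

Flow is parallel to layering, so each bed carries its own Darcy discharge and the transmissivities add.
Σ(K_i·b_i) = 0.00565×4.32 + 0.158×13.2 + 0.487×6.63 = 5.339 m²/day.
Hydraulic gradient i = Δh / L = 3.60 / 2170 = 0.001659.
Q = Σ(K_i·b_i) · W · i = 5.339 × 759 × 0.001659 = 6.722 m³/day.

6.72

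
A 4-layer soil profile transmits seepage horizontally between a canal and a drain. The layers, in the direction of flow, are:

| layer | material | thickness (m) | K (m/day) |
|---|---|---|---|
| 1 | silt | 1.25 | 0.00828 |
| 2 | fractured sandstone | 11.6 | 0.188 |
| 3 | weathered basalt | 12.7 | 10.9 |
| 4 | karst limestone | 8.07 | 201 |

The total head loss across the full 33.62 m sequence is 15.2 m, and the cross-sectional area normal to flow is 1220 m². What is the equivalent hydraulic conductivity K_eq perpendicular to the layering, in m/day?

Flow is perpendicular to layering, so the layers act in series and the equivalent K is the thickness-weighted harmonic mean.
Total thickness L = 1.25 + 11.6 + 12.7 + 8.07 = 33.62 m.
Σ(b_i/K_i) = 1.25/0.00828 + 11.6/0.188 + 12.7/10.9 + 8.07/201 = 213.9 d.
K_eq = L / Σ(b_i/K_i) = 33.62 / 213.9 = 0.1572 m/day.

0.157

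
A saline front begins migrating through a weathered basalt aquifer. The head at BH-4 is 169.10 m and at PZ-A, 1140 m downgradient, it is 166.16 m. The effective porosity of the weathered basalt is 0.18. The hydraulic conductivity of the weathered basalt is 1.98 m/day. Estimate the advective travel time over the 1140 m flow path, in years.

Hydraulic gradient i = (169.10 − 166.16) / 1140 = 2.94 / 1140 = 0.002579.
Darcy flux q = K · i = 1.980 × 0.002579 = 0.005106 m/day.
Seepage velocity v = q / n_e = 0.005106 / 0.18 = 0.02837 m/day.
Travel time t = L / v = 1140 / 0.02837 = 40186 days = 110.0 years.

110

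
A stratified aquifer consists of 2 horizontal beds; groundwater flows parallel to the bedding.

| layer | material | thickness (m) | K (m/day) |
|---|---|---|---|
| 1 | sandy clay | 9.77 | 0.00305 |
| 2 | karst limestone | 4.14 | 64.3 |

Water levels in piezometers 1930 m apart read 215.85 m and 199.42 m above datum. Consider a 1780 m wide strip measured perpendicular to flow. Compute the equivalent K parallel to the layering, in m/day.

Flow is parallel to layering, so each bed carries its own Darcy discharge and the transmissivities add.
Σ(K_i·b_i) = 0.00305×9.77 + 64.3×4.14 = 266.2 m²/day.
Total thickness b = 13.91 m, so K_eq = Σ(K_i·b_i)/b = 19.14 m/day.

19.1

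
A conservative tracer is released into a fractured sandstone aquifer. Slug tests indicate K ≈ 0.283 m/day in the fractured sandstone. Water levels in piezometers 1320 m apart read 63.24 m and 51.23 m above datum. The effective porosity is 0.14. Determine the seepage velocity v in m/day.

0.0184

Hydraulic gradient i = (63.24 − 51.23) / 1320 = 12.01 / 1320 = 0.009098.
Darcy flux q = K · i = 0.2830 × 0.009098 = 0.002575 m/day.
Seepage velocity v = q / n_e = 0.002575 / 0.14 = 0.01839 m/day.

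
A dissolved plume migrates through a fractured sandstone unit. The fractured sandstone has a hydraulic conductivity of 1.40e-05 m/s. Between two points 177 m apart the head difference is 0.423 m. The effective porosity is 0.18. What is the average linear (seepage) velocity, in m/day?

Convert K: 1.40e-05 m/s × 86400 = 1.210 m/day.
Hydraulic gradient i = Δh / L = 0.423 / 177 = 0.002390.
Darcy flux q = K · i = 1.210 × 0.002390 = 0.002891 m/day.
Seepage velocity v = q / n_e = 0.002891 / 0.18 = 0.01606 m/day.

0.0161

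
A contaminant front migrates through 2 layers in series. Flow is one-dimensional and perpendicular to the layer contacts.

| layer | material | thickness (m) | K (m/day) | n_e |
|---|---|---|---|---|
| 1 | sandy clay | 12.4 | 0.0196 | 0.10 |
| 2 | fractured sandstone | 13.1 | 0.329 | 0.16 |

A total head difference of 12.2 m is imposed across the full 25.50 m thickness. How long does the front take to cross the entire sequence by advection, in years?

0.503

With flow normal to the layers, continuity requires the same specific discharge q through every layer.
Σ(b_i/K_i) = 12.4/0.0196 + 13.1/0.329 = 672.5 d.
q = Δh / Σ(b_i/K_i) = 12.2 / 672.5 = 0.01814 m/day.
In each layer the seepage velocity is v_i = q/n_i, so the layer transit time is t_i = b_i·n_i / q:
  layer 1 (sandy clay): t_1 = 12.4 × 0.10 / 0.01814 = 68.35 d
  layer 2 (fractured sandstone): t_2 = 13.1 × 0.16 / 0.01814 = 115.5 d
Total t = Σ t_i = 183.9 days = 0.5034 years.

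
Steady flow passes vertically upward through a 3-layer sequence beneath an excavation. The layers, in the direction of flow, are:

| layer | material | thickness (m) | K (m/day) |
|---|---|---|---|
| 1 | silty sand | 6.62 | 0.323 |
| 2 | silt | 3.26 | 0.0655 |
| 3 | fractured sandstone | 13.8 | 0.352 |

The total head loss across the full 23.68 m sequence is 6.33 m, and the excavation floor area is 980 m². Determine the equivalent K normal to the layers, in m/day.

0.216

Flow is perpendicular to layering, so the layers act in series and the equivalent K is the thickness-weighted harmonic mean.
Total thickness L = 6.62 + 3.26 + 13.8 = 23.68 m.
Σ(b_i/K_i) = 6.62/0.323 + 3.26/0.0655 + 13.8/0.352 = 109.5 d.
K_eq = L / Σ(b_i/K_i) = 23.68 / 109.5 = 0.2163 m/day.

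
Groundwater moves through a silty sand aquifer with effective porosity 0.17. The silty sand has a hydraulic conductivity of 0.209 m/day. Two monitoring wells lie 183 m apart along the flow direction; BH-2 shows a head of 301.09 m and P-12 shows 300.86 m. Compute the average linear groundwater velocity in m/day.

Hydraulic gradient i = (301.09 − 300.86) / 183 = 0.23 / 183 = 0.001257.
Darcy flux q = K · i = 0.2090 × 0.001257 = 0.0002627 m/day.
Seepage velocity v = q / n_e = 0.0002627 / 0.17 = 0.001545 m/day.

0.00155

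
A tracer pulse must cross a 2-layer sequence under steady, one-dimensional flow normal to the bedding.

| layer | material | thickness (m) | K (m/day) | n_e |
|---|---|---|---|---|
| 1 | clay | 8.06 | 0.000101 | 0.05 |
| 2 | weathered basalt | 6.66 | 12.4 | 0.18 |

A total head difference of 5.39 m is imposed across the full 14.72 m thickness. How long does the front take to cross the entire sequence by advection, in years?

64.9

With flow normal to the layers, continuity requires the same specific discharge q through every layer.
Σ(b_i/K_i) = 8.06/0.000101 + 6.66/12.4 = 79803 d.
q = Δh / Σ(b_i/K_i) = 5.39 / 79803 = 6.754e-05 m/day.
In each layer the seepage velocity is v_i = q/n_i, so the layer transit time is t_i = b_i·n_i / q:
  layer 1 (clay): t_1 = 8.06 × 0.05 / 6.754e-05 = 5967 d
  layer 2 (weathered basalt): t_2 = 6.66 × 0.18 / 6.754e-05 = 17749 d
Total t = Σ t_i = 23716 days = 64.93 years.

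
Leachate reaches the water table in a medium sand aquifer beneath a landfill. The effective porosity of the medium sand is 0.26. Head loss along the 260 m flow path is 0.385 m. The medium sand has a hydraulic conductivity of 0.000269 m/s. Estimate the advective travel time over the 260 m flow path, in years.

Convert K: 0.000269 m/s × 86400 = 23.24 m/day.
Hydraulic gradient i = Δh / L = 0.385 / 260 = 0.001481.
Darcy flux q = K · i = 23.24 × 0.001481 = 0.03442 m/day.
Seepage velocity v = q / n_e = 0.03442 / 0.26 = 0.1324 m/day.
Travel time t = L / v = 260 / 0.1324 = 1964 days = 5.378 years.

5.38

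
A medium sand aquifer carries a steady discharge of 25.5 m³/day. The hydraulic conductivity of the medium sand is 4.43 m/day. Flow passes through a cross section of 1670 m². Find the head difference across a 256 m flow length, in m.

0.882

From Q = K·A·i, i = Q / (K·A) = 25.5 / (4.430 × 1670) = 0.003447.
Head loss Δh = i · L = 0.003447 × 256 = 0.8824 m.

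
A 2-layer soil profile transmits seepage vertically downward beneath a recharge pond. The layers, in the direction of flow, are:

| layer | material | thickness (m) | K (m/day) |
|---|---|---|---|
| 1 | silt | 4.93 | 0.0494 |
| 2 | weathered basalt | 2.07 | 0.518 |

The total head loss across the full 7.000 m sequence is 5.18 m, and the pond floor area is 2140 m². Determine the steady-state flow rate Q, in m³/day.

Flow is perpendicular to layering, so the layers act in series and the equivalent K is the thickness-weighted harmonic mean.
Total thickness L = 4.93 + 2.07 = 7.000 m.
Σ(b_i/K_i) = 4.93/0.0494 + 2.07/0.518 = 103.8 d.
K_eq = L / Σ(b_i/K_i) = 7.000 / 103.8 = 0.06744 m/day.
Q = K_eq · A · (Δh/L) = 0.06744 × 2140 × (5.18/7.000) = 106.8 m³/day.

107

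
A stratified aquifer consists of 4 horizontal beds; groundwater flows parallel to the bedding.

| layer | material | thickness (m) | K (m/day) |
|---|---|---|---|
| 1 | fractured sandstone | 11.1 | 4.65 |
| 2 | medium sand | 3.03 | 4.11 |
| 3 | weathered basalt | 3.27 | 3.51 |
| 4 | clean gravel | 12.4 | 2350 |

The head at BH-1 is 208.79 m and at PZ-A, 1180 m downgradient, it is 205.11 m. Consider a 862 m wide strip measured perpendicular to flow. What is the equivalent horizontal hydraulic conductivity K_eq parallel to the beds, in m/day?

Flow is parallel to layering, so each bed carries its own Darcy discharge and the transmissivities add.
Σ(K_i·b_i) = 4.65×11.1 + 4.11×3.03 + 3.51×3.27 + 2350×12.4 = 29216 m²/day.
Total thickness b = 29.80 m, so K_eq = Σ(K_i·b_i)/b = 980.4 m/day.

980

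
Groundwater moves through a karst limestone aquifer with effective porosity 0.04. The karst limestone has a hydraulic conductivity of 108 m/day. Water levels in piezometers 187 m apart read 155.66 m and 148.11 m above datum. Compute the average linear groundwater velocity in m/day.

Hydraulic gradient i = (155.66 − 148.11) / 187 = 7.55 / 187 = 0.04037.
Darcy flux q = K · i = 108.0 × 0.04037 = 4.360 m/day.
Seepage velocity v = q / n_e = 4.360 / 0.04 = 109.0 m/day.

109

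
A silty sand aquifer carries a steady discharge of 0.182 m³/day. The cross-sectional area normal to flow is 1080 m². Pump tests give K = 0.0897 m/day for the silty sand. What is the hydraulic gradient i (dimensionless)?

0.00188

From Q = K·A·i, i = Q / (K·A) = 0.182 / (0.08970 × 1080) = 0.001879.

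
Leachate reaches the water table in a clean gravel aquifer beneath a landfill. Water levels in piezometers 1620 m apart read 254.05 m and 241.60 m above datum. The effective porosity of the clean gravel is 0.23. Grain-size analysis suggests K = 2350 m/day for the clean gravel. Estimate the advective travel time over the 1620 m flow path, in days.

Hydraulic gradient i = (254.05 − 241.60) / 1620 = 12.45 / 1620 = 0.007685.
Darcy flux q = K · i = 2350 × 0.007685 = 18.06 m/day.
Seepage velocity v = q / n_e = 18.06 / 0.23 = 78.52 m/day.
Travel time t = L / v = 1620 / 78.52 = 20.63 days.

20.6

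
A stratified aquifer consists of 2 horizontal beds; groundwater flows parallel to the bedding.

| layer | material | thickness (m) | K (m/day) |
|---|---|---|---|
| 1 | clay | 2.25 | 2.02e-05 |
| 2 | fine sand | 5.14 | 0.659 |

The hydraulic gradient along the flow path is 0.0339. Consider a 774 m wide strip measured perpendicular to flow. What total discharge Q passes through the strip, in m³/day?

88.9

Flow is parallel to layering, so each bed carries its own Darcy discharge and the transmissivities add.
Σ(K_i·b_i) = 2.02e-05×2.25 + 0.659×5.14 = 3.387 m²/day.
Hydraulic gradient i = 0.0339.
Q = Σ(K_i·b_i) · W · i = 3.387 × 774 × 0.03390 = 88.88 m³/day.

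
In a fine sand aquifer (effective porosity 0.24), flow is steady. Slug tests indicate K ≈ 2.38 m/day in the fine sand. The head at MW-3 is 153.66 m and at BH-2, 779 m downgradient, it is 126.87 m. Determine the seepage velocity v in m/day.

0.341

Hydraulic gradient i = (153.66 − 126.87) / 779 = 26.79 / 779 = 0.03439.
Darcy flux q = K · i = 2.380 × 0.03439 = 0.08185 m/day.
Seepage velocity v = q / n_e = 0.08185 / 0.24 = 0.3410 m/day.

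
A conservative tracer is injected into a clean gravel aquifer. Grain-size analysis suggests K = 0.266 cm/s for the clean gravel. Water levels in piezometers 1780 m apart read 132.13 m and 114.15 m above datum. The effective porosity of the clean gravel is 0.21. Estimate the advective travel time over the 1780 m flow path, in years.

0.441

Convert K: 0.266 cm/s × 864 = 229.8 m/day.
Hydraulic gradient i = (132.13 − 114.15) / 1780 = 17.98 / 1780 = 0.01010.
Darcy flux q = K · i = 229.8 × 0.01010 = 2.321 m/day.
Seepage velocity v = q / n_e = 2.321 / 0.21 = 11.05 m/day.
Travel time t = L / v = 1780 / 11.05 = 161.0 days = 0.4408 years.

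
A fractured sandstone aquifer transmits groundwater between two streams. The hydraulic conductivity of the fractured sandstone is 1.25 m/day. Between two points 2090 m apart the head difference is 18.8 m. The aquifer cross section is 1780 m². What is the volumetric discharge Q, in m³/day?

20.0

Hydraulic gradient i = Δh / L = 18.8 / 2090 = 0.008995.
Darcy's law: Q = K · A · i = 1.250 × 1780 × 0.008995 = 20.01 m³/day.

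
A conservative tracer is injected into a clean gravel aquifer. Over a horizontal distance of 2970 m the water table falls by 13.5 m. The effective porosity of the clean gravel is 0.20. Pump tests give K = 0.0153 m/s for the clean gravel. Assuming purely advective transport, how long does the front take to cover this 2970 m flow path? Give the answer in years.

Convert K: 0.0153 m/s × 86400 = 1322 m/day.
Hydraulic gradient i = Δh / L = 13.5 / 2970 = 0.004545.
Darcy flux q = K · i = 1322 × 0.004545 = 6.009 m/day.
Seepage velocity v = q / n_e = 6.009 / 0.20 = 30.04 m/day.
Travel time t = L / v = 2970 / 30.04 = 98.86 days = 0.2707 years.

0.271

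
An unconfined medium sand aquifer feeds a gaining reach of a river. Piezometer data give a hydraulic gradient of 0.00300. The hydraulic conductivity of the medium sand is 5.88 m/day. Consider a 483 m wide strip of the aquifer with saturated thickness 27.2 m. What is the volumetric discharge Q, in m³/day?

Cross-sectional area A = 483 × 27.2 = 13138 m².
Hydraulic gradient i = 0.00300.
Darcy's law: Q = K · A · i = 5.880 × 13138 × 0.003000 = 231.7 m³/day.

232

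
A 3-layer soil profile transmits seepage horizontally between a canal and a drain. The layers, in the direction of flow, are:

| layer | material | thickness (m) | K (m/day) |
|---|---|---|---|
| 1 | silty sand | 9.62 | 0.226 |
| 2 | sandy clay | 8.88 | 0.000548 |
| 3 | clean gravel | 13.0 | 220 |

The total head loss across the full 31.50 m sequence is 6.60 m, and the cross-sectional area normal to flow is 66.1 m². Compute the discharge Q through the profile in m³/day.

Flow is perpendicular to layering, so the layers act in series and the equivalent K is the thickness-weighted harmonic mean.
Total thickness L = 9.62 + 8.88 + 13.0 = 31.50 m.
Σ(b_i/K_i) = 9.62/0.226 + 8.88/0.000548 + 13.0/220 = 16247 d.
K_eq = L / Σ(b_i/K_i) = 31.50 / 16247 = 0.001939 m/day.
Q = K_eq · A · (Δh/L) = 0.001939 × 66.1 × (6.60/31.50) = 0.02685 m³/day.

0.0269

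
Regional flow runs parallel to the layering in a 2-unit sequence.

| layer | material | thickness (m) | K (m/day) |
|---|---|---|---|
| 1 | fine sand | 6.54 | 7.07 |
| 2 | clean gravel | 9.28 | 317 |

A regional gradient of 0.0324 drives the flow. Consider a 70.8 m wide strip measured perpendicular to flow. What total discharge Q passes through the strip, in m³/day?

Flow is parallel to layering, so each bed carries its own Darcy discharge and the transmissivities add.
Σ(K_i·b_i) = 7.07×6.54 + 317×9.28 = 2988 m²/day.
Hydraulic gradient i = 0.0324.
Q = Σ(K_i·b_i) · W · i = 2988 × 70.8 × 0.03240 = 6854 m³/day.

6850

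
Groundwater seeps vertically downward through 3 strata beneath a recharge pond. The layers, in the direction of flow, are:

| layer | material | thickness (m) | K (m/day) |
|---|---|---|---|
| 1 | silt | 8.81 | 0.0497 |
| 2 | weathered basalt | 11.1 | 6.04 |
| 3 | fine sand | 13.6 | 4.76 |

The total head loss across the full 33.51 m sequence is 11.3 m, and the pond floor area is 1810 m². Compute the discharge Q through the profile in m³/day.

Flow is perpendicular to layering, so the layers act in series and the equivalent K is the thickness-weighted harmonic mean.
Total thickness L = 8.81 + 11.1 + 13.6 = 33.51 m.
Σ(b_i/K_i) = 8.81/0.0497 + 11.1/6.04 + 13.6/4.76 = 182.0 d.
K_eq = L / Σ(b_i/K_i) = 33.51 / 182.0 = 0.1842 m/day.
Q = K_eq · A · (Δh/L) = 0.1842 × 1810 × (11.3/33.51) = 112.4 m³/day.

112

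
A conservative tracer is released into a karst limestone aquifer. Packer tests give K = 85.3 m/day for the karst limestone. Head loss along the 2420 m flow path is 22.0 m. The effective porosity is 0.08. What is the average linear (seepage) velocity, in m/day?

Hydraulic gradient i = Δh / L = 22.0 / 2420 = 0.009091.
Darcy flux q = K · i = 85.30 × 0.009091 = 0.7755 m/day.
Seepage velocity v = q / n_e = 0.7755 / 0.08 = 9.693 m/day.

9.69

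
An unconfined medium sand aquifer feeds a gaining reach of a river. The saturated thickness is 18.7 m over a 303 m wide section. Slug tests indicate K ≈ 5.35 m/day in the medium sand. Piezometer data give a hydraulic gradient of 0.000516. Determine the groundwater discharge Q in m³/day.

15.6

Cross-sectional area A = 303 × 18.7 = 5666 m².
Hydraulic gradient i = 0.000516.
Darcy's law: Q = K · A · i = 5.350 × 5666 × 0.0005160 = 15.64 m³/day.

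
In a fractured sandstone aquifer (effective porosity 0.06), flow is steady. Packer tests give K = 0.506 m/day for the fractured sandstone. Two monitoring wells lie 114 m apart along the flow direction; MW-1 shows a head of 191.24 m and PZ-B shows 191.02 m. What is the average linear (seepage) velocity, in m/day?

Hydraulic gradient i = (191.24 − 191.02) / 114 = 0.22 / 114 = 0.001930.
Darcy flux q = K · i = 0.5060 × 0.001930 = 0.0009765 m/day.
Seepage velocity v = q / n_e = 0.0009765 / 0.06 = 0.01627 m/day.

0.0163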